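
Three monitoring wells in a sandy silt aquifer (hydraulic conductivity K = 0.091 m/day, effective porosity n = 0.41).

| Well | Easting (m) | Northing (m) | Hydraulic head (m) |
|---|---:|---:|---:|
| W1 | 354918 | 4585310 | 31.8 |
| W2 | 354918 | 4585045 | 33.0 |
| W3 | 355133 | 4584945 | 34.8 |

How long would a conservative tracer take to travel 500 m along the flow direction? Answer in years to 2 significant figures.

800 years

Taking W1 as reference: W2−W1 = (0, -265, +1.2); W3−W1 = (215, -365, +3.0).
Solve a·Δx + b·Δy = Δh: det = 0·(-365) − 215·(-265) = 56975.
∂h/∂x = [(+1.2)·(-365) − (+3.0)·(-265)] / 56975 = +0.006266
∂h/∂y = [0·(+3.0) − 215·(+1.2)] / 56975 = -0.004528
|∇h| = √(0.006266² + -0.004528²) = 0.007731
Seepage velocity v = K·i/n = 0.091 × 0.007731 / 0.41 = 0.001716 m/day.
t = 500 / 0.001716 = 2.914e+05 days = 798 years.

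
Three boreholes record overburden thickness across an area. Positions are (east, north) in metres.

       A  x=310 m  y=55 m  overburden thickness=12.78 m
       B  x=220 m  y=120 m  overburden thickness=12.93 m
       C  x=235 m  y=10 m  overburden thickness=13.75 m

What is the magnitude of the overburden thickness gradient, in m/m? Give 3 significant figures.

0.0116 m/m

With d = a·x + b·y + c and A as origin, the differences give:
  (-90)·a + 65·b = +0.15
  (-75)·a + (-45)·b = +0.97
Eliminate b (×(-45) and ×65, subtract): 8925·a = -69.800 → a = ∂d/∂x = -0.007821
Back-substitute: b = ∂d/∂y = -0.008521.
|∇f| = √(-0.007821² + -0.008521²) = 0.01157 m/m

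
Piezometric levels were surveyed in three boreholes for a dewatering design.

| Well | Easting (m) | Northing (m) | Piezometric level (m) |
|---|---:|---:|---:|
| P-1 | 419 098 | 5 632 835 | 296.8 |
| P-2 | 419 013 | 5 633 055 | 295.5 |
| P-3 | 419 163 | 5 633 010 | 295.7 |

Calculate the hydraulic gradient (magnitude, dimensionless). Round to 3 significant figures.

0.00612

Differences from P-1: to P-2 (Δx, Δy, Δh) = (-85, 220, -1.3); to P-3 = (65, 175, -1.1).
Determinant of the coordinate differences = (-85)·175 − 65·220 = -29175.
∂h/∂x = [(-1.3)·175 − (-1.1)·220] / -29175 = -0.0004970
∂h/∂y = [(-85)·(-1.1) − 65·(-1.3)] / -29175 = -0.006101
|∇h| = √(-0.0004970² + -0.006101²) = 0.006121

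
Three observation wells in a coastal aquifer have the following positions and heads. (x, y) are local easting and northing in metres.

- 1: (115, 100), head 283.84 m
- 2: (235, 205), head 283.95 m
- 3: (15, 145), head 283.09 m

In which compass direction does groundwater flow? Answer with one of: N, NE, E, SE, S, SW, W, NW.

Differences from 1: to 2 (Δx, Δy, Δh) = (120, 105, +0.11); to 3 = (-100, 45, -0.75).
Solve a·Δx + b·Δy = Δh: det = 120·45 − (-100)·105 = 15900.
∂h/∂x = [(+0.11)·45 − (-0.75)·105] / 15900 = +0.005264
∂h/∂y = [120·(-0.75) − (-100)·(+0.11)] / 15900 = -0.004969
Flow = −∇h = (-0.005264 east, +0.004969 north), which points northwest.

NW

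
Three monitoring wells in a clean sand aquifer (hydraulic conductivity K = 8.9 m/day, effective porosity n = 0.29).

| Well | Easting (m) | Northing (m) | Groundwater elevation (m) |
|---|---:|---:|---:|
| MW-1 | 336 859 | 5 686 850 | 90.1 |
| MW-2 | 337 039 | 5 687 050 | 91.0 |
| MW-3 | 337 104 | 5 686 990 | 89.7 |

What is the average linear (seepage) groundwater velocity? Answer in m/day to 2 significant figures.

With h = a·x + b·y + c and MW-1 as origin, the differences give:
  180·a + 200·b = +0.9
  245·a + 140·b = -0.4
Eliminate b (×140 and ×200, subtract): -23800·a = 206.00 → a = ∂h/∂x = -0.008655
Back-substitute: b = ∂h/∂y = +0.01229.
|∇h| = √(-0.008655² + 0.01229²) = 0.01503
Seepage velocity v = K·i/n = 8.9 × 0.01503 / 0.29 = 0.4613 m/day.

0.46 m/day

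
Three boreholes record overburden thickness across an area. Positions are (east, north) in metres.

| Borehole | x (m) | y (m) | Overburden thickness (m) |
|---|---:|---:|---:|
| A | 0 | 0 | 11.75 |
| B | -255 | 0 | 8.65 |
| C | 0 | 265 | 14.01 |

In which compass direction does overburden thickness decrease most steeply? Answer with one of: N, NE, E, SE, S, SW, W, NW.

SW

∂d/∂x = (8.65 − 11.75) / (-255 − 0) = +0.01216
∂d/∂y = (14.01 − 11.75) / (265 − 0) = +0.008528
Steepest decrease is along −∇f = (-0.01216 E, -0.008528 N) → southwest.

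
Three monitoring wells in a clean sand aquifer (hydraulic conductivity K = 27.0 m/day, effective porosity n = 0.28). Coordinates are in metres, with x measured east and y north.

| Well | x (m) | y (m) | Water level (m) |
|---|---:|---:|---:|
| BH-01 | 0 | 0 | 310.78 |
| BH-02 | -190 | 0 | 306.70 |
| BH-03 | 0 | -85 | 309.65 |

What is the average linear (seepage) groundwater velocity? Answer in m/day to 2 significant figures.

2.4 m/day

∂h/∂x = (306.70 − 310.78) / (-190 − 0) = +0.02147
∂h/∂y = (309.65 − 310.78) / (-85 − 0) = +0.01329
|∇h| = √(0.02147² + 0.01329²) = 0.02525
Seepage velocity v = K·i/n = 27.0 × 0.02525 / 0.28 = 2.435 m/day.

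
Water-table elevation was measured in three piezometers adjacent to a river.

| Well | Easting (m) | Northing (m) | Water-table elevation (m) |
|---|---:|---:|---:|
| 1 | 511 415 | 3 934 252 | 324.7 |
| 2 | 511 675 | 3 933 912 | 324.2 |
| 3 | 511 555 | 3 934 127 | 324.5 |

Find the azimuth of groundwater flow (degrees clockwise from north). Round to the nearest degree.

163°

Three-point gradient (reference 1): Δ to 2 = (260, -340, -0.5), Δ to 3 = (140, -125, -0.2).
∂h/∂x = -0.0003642, ∂h/∂y = +0.001192 (det = 15100).
Flow direction (−∇h) has components (+0.0003642 E, -0.001192 N).
Azimuth = atan2(E, N) = atan2(+0.0003642, -0.001192) = 163.0° ≈ 163°.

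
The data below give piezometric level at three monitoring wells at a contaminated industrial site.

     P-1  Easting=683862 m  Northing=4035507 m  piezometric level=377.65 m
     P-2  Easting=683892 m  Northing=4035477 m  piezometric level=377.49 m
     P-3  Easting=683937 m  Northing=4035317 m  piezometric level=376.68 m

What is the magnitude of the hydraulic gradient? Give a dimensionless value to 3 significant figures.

0.00497

Taking P-1 as reference: P-2−P-1 = (30, -30, -0.16); P-3−P-1 = (75, -190, -0.97).
Solve a·Δx + b·Δy = Δh: det = 30·(-190) − 75·(-30) = -3450.
∂h/∂x = [(-0.16)·(-190) − (-0.97)·(-30)] / -3450 = -0.0003768
∂h/∂y = [30·(-0.97) − 75·(-0.16)] / -3450 = +0.004957
|∇h| = √(-0.0003768² + 0.004957²) = 0.004971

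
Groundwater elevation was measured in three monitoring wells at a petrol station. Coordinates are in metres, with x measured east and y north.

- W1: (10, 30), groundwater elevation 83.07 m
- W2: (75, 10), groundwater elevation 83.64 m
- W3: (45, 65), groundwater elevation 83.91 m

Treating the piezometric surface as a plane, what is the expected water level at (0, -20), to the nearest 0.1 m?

Three-point gradient (reference W1): Δ to W2 = (65, -20, +0.57), Δ to W3 = (35, 35, +0.84).
∂h/∂x = +0.01235, ∂h/∂y = +0.01165 (det = 2975).
h(0, -20) = 83.07 + (+0.01235)·(-10) + (+0.01165)·(-50) = 83.07 -0.124 -0.582 = 82.364 m.

82.4 m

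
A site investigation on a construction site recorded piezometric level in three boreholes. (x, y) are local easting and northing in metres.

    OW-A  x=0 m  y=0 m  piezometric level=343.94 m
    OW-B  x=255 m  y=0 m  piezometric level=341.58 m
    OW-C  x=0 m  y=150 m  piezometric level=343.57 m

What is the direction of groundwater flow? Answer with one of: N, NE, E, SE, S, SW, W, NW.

∂h/∂x = (341.58 − 343.94) / (255 − 0) = -0.009255
∂h/∂y = (343.57 − 343.94) / (150 − 0) = -0.002467
Flow = −∇h = (+0.009255 east, +0.002467 north), which points east.

E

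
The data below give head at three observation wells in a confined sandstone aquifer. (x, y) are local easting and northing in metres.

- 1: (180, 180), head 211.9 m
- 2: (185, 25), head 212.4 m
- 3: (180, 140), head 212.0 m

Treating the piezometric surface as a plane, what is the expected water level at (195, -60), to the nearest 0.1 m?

212.8 m

Differences from 1: to 2 (Δx, Δy, Δh) = (5, -155, +0.5); to 3 = (0, -40, +0.1).
Solve a·Δx + b·Δy = Δh: det = 5·(-40) − 0·(-155) = -200.
∂h/∂x = [(+0.5)·(-40) − (+0.1)·(-155)] / -200 = +0.02250
∂h/∂y = [5·(+0.1) − 0·(+0.5)] / -200 = -0.002500
h(195, -60) = 211.9 + (+0.02250)·(15) + (-0.002500)·(-240) = 211.9 +0.338 +0.600 = 212.838 m.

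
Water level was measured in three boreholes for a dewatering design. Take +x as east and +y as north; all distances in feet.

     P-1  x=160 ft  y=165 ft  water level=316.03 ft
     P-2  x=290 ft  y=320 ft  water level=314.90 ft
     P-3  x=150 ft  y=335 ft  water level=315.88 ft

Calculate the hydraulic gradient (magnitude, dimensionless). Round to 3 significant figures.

0.00726

With h = a·x + b·y + c and P-1 as origin, the differences give:
  130·a + 155·b = -1.13
  (-10)·a + 170·b = -0.15
Eliminate b (×170 and ×155, subtract): 23650·a = -168.850 → a = ∂h/∂x = -0.007140
Back-substitute: b = ∂h/∂y = -0.001302.
|∇h| = √(-0.007140² + -0.001302²) = 0.007258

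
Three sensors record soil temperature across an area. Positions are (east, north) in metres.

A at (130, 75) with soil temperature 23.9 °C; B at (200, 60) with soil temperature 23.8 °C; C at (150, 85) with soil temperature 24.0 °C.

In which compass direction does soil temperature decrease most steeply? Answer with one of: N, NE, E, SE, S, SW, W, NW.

With T = a·x + b·y + c and A as origin, the differences give:
  70·a + (-15)·b = -0.1
  20·a + 10·b = +0.1
Eliminate b (×10 and ×(-15), subtract): 1000·a = 0.50 → a = ∂T/∂x = +0.0005000
Back-substitute: b = ∂T/∂y = +0.009000.
Steepest decrease is along −∇f = (-0.0005000 E, -0.009000 N) → south.

S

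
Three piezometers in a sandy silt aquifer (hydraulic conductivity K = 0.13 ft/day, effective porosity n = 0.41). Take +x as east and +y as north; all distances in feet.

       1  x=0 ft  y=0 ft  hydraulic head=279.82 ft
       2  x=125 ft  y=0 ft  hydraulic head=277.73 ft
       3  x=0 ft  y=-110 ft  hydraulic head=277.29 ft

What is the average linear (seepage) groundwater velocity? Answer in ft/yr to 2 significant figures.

∂h/∂x = (277.73 − 279.82) / (125 − 0) = -0.01672
∂h/∂y = (277.29 − 279.82) / (-110 − 0) = +0.02300
|∇h| = √(-0.01672² + 0.02300²) = 0.02844
Seepage velocity v = K·i/n = 0.13 × 0.02844 / 0.41 = 0.009018 ft/day = 3.294 ft/yr.

3.3 ft/yr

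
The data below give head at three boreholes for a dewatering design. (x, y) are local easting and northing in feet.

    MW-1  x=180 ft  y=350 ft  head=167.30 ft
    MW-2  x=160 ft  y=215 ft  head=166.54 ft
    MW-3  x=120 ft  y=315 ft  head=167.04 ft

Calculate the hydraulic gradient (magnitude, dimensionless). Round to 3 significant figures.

Differences from MW-1: to MW-2 (Δx, Δy, Δh) = (-20, -135, -0.76); to MW-3 = (-60, -35, -0.26).
Determinant of the coordinate differences = (-20)·(-35) − (-60)·(-135) = -7400.
∂h/∂x = [(-0.76)·(-35) − (-0.26)·(-135)] / -7400 = +0.001149
∂h/∂y = [(-20)·(-0.26) − (-60)·(-0.76)] / -7400 = +0.005459
|∇h| = √(0.001149² + 0.005459²) = 0.005579

0.00558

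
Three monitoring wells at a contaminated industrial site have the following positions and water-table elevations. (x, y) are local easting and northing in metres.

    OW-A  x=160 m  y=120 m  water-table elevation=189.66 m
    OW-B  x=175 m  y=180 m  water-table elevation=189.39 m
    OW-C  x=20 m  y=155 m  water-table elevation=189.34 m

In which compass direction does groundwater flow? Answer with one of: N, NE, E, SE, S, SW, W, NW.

N

Taking OW-A as reference: OW-B−OW-A = (15, 60, -0.27); OW-C−OW-A = (-140, 35, -0.32).
Determinant of the coordinate differences = 15·35 − (-140)·60 = 8925.
∂h/∂x = [(-0.27)·35 − (-0.32)·60] / 8925 = +0.001092
∂h/∂y = [15·(-0.32) − (-140)·(-0.27)] / 8925 = -0.004773
Flow = −∇h = (-0.001092 east, +0.004773 north), which points north.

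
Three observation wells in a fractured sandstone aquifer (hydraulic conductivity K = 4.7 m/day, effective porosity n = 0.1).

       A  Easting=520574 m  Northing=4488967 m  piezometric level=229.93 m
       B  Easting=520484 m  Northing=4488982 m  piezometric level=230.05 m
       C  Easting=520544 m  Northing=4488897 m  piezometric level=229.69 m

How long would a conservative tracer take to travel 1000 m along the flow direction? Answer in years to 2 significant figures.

Taking A as reference: B−A = (-90, 15, +0.12); C−A = (-30, -70, -0.24).
Solve a·Δx + b·Δy = Δh: det = (-90)·(-70) − (-30)·15 = 6750.
∂h/∂x = [(+0.12)·(-70) − (-0.24)·15] / 6750 = -0.0007111
∂h/∂y = [(-90)·(-0.24) − (-30)·(+0.12)] / 6750 = +0.003733
|∇h| = √(-0.0007111² + 0.003733²) = 0.0038
Seepage velocity v = K·i/n = 4.7 × 0.0038 / 0.1 = 0.1786 m/day.
t = 1000 / 0.1786 = 5599 days = 15.3 years.

15 years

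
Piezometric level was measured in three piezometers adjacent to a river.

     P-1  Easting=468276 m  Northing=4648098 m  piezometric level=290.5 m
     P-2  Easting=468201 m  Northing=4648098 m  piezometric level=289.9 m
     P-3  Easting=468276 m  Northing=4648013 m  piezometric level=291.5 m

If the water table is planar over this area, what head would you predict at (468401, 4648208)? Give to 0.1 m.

290.2 m

∂h/∂x = (289.9 − 290.5) / (468201 − 468276) = +0.008000
∂h/∂y = (291.5 − 290.5) / (4648013 − 4648098) = -0.01176
h(468401, 4648208) = 290.5 + (+0.008000)·(125) + (-0.01176)·(110) = 290.5 +1.000 -1.294 = 290.206 m.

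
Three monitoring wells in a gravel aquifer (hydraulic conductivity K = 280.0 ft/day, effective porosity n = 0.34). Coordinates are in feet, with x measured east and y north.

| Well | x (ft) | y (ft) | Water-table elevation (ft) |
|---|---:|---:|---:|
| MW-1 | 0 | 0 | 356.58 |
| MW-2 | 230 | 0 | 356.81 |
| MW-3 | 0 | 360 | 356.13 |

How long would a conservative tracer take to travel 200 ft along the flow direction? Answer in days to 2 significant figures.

150 days

∂h/∂x = (356.81 − 356.58) / (230 − 0) = +0.001000
∂h/∂y = (356.13 − 356.58) / (360 − 0) = -0.001250
|∇h| = √(0.001000² + -0.001250²) = 0.001601
Seepage velocity v = K·i/n = 280.0 × 0.001601 / 0.34 = 1.318 ft/day.
t = 200 / 1.318 = 151.7 days.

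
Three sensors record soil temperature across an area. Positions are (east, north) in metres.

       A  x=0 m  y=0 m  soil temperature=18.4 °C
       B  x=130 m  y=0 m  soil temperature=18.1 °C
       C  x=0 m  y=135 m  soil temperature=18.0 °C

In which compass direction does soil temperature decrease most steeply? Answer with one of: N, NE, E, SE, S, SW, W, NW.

∂T/∂x = (18.1 − 18.4) / (130 − 0) = -0.002308
∂T/∂y = (18.0 − 18.4) / (135 − 0) = -0.002963
Steepest decrease is along −∇f = (+0.002308 E, +0.002963 N) → northeast.

NE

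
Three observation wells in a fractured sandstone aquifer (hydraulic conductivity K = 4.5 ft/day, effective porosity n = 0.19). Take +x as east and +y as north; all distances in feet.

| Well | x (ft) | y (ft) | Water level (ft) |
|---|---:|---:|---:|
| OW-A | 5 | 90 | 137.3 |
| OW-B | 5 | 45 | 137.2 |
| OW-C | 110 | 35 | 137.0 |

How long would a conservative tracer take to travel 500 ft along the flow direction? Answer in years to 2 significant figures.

21 years

Differences from OW-A: to OW-B (Δx, Δy, Δh) = (0, -45, -0.1); to OW-C = (105, -55, -0.3).
Determinant of the coordinate differences = 0·(-55) − 105·(-45) = 4725.
∂h/∂x = [(-0.1)·(-55) − (-0.3)·(-45)] / 4725 = -0.001693
∂h/∂y = [0·(-0.3) − 105·(-0.1)] / 4725 = +0.002222
|∇h| = √(-0.001693² + 0.002222²) = 0.002793
Seepage velocity v = K·i/n = 4.5 × 0.002793 / 0.19 = 0.06615 ft/day.
t = 500 / 0.06615 = 7559 days = 20.7 years.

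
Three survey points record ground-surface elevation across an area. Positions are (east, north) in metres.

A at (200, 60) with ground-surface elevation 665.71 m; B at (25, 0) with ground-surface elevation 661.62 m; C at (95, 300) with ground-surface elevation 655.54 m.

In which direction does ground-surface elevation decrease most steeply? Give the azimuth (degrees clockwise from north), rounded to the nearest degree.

Taking A as reference: B−A = (-175, -60, -4.09); C−A = (-105, 240, -10.17).
Solve a·Δx + b·Δy = Δz: det = (-175)·240 − (-105)·(-60) = -48300.
∂z/∂x = [(-4.09)·240 − (-10.17)·(-60)] / -48300 = +0.03296
∂z/∂y = [(-175)·(-10.17) − (-105)·(-4.09)] / -48300 = -0.02796
Steepest decrease is along −∇f: components (-0.03296 E, +0.02796 N).
Azimuth = atan2(-0.03296, +0.02796) = 310.3° ≈ 310°.

310°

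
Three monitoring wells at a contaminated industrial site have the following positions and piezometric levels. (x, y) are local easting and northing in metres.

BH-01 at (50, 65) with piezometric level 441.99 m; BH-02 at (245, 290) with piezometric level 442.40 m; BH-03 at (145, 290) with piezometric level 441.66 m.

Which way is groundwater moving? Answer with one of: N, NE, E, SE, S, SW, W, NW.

NW

Differences from BH-01: to BH-02 (Δx, Δy, Δh) = (195, 225, +0.41); to BH-03 = (95, 225, -0.33).
Determinant of the coordinate differences = 195·225 − 95·225 = 22500.
∂h/∂x = [(+0.41)·225 − (-0.33)·225] / 22500 = +0.007400
∂h/∂y = [195·(-0.33) − 95·(+0.41)] / 22500 = -0.004591
Flow = −∇h = (-0.007400 east, +0.004591 north), which points northwest.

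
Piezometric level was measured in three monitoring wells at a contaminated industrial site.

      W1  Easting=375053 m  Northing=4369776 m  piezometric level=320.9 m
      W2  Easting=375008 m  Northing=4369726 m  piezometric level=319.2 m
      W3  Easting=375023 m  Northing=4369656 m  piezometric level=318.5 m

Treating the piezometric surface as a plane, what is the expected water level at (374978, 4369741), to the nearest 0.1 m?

With h = a·x + b·y + c and W1 as origin, the differences give:
  (-45)·a + (-50)·b = -1.7
  (-30)·a + (-120)·b = -2.4
Eliminate b (×(-120) and ×(-50), subtract): 3900·a = 84.00 → a = ∂h/∂x = +0.02154
Back-substitute: b = ∂h/∂y = +0.01462.
h(374978, 4369741) = 320.9 + (+0.02154)·(-75) + (+0.01462)·(-35) = 320.9 -1.615 -0.512 = 318.773 m.

318.8 m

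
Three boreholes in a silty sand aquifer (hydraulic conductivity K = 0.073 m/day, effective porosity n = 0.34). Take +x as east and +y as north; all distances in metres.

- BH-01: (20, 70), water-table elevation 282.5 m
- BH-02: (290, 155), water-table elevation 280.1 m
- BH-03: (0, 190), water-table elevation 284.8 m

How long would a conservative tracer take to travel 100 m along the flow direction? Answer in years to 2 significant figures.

58 years

With h = a·x + b·y + c and BH-01 as origin, the differences give:
  270·a + 85·b = -2.4
  (-20)·a + 120·b = +2.3
Eliminate b (×120 and ×85, subtract): 34100·a = -483.50 → a = ∂h/∂x = -0.01418
Back-substitute: b = ∂h/∂y = +0.01680.
|∇h| = √(-0.01418² + 0.01680²) = 0.02198
Seepage velocity v = K·i/n = 0.073 × 0.02198 / 0.34 = 0.004719 m/day.
t = 100 / 0.004719 = 2.119e+04 days = 58 years.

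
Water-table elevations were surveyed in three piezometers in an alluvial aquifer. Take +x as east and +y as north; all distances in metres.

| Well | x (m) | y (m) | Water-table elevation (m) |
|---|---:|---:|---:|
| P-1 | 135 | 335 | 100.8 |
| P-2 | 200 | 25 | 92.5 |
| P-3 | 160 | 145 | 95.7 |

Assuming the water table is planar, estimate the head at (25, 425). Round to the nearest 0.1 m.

With h = a·x + b·y + c and P-1 as origin, the differences give:
  65·a + (-310)·b = -8.3
  25·a + (-190)·b = -5.1
Eliminate b (×(-190) and ×(-310), subtract): -4600·a = -4.00 → a = ∂h/∂x = +0.0008696
Back-substitute: b = ∂h/∂y = +0.02696.
h(25, 425) = 100.8 + (+0.0008696)·(-110) + (+0.02696)·(90) = 100.8 -0.096 +2.426 = 103.130 m.

103.1 m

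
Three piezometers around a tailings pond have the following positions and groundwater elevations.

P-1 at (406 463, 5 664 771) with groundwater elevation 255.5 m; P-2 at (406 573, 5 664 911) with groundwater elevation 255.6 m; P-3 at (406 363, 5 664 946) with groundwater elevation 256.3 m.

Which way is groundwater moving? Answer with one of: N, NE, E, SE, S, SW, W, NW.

SE

Taking P-1 as reference: P-2−P-1 = (110, 140, +0.1); P-3−P-1 = (-100, 175, +0.8).
Determinant of the coordinate differences = 110·175 − (-100)·140 = 33250.
∂h/∂x = [(+0.1)·175 − (+0.8)·140] / 33250 = -0.002842
∂h/∂y = [110·(+0.8) − (-100)·(+0.1)] / 33250 = +0.002947
Flow = −∇h = (+0.002842 east, -0.002947 north), which points southeast.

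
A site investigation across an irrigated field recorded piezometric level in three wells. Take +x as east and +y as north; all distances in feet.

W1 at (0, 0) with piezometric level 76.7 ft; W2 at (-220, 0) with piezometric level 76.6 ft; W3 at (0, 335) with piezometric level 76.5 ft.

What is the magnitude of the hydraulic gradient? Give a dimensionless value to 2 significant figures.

0.00075

∂h/∂x = (76.6 − 76.7) / (-220 − 0) = +0.0004545
∂h/∂y = (76.5 − 76.7) / (335 − 0) = -0.0005970
|∇h| = √(0.0004545² + -0.0005970²) = 0.0007503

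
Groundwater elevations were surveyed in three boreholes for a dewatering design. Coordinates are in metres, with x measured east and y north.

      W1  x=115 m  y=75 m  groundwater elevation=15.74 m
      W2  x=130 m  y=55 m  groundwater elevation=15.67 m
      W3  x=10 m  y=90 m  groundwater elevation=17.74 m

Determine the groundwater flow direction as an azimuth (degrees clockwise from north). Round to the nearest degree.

Three-point gradient (reference W1): Δ to W2 = (15, -20, -0.07), Δ to W3 = (-105, 15, +2.00).
∂h/∂x = -0.02077, ∂h/∂y = -0.01208 (det = -1875).
Flow direction (−∇h) has components (+0.02077 E, +0.01208 N).
Azimuth = atan2(E, N) = atan2(+0.02077, +0.01208) = 59.8° ≈ 060°.

060°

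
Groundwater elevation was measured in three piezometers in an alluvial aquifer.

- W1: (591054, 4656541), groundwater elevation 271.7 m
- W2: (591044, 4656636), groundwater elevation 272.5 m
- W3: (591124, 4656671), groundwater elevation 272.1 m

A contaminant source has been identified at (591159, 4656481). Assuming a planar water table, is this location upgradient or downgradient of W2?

Taking W1 as reference: W2−W1 = (-10, 95, +0.8); W3−W1 = (70, 130, +0.4).
Solve a·Δx + b·Δy = Δh: det = (-10)·130 − 70·95 = -7950.
∂h/∂x = [(+0.8)·130 − (+0.4)·95] / -7950 = -0.008302
∂h/∂y = [(-10)·(+0.4) − 70·(+0.8)] / -7950 = +0.007547
Head at (591159, 4656481) = 271.7 + (-0.008302)·(105) + (+0.007547)·(-60) = 270.38 m.
That is lower than the 272.5 m at W2, so the point is downgradient.

downgradient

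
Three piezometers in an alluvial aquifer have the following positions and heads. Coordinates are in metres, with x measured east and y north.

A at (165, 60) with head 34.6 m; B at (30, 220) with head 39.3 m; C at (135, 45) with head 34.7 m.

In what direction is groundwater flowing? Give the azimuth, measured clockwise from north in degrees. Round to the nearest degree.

With h = a·x + b·y + c and A as origin, the differences give:
  (-135)·a + 160·b = +4.7
  (-30)·a + (-15)·b = +0.1
Eliminate b (×(-15) and ×160, subtract): 6825·a = -86.50 → a = ∂h/∂x = -0.01267
Back-substitute: b = ∂h/∂y = +0.01868.
Flow direction (−∇h) has components (+0.01267 E, -0.01868 N).
Azimuth = atan2(E, N) = atan2(+0.01267, -0.01868) = 145.8° ≈ 146°.

146°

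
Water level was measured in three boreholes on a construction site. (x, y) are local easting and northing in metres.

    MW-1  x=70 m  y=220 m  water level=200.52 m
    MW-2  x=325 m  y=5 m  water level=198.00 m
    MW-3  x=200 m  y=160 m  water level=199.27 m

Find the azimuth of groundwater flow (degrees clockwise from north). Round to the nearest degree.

Three-point gradient (reference MW-1): Δ to MW-2 = (255, -215, -2.52), Δ to MW-3 = (130, -60, -1.25).
∂h/∂x = -0.009292, ∂h/∂y = +0.0006996 (det = 12650).
Flow direction (−∇h) has components (+0.009292 E, -0.0006996 N).
Azimuth = atan2(E, N) = atan2(+0.009292, -0.0006996) = 94.3° ≈ 094°.

094°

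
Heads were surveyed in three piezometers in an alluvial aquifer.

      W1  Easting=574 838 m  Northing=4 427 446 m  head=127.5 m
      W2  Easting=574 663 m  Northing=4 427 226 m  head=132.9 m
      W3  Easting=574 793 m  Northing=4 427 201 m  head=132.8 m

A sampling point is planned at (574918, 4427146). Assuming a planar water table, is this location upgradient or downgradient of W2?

Differences from W1: to W2 (Δx, Δy, Δh) = (-175, -220, +5.4); to W3 = (-45, -245, +5.3).
Solve a·Δx + b·Δy = Δh: det = (-175)·(-245) − (-45)·(-220) = 32975.
∂h/∂x = [(+5.4)·(-245) − (+5.3)·(-220)] / 32975 = -0.004761
∂h/∂y = [(-175)·(+5.3) − (-45)·(+5.4)] / 32975 = -0.02076
Head at (574918, 4427146) = 127.5 + (-0.004761)·(80) + (-0.02076)·(-300) = 133.35 m.
That is higher than the 132.9 m at W2, so the point is upgradient.

upgradient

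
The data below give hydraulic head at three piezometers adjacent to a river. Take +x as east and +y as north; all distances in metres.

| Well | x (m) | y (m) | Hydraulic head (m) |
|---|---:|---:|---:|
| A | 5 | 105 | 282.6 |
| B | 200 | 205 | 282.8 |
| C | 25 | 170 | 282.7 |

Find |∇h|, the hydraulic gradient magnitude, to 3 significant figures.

With h = a·x + b·y + c and A as origin, the differences give:
  195·a + 100·b = +0.2
  20·a + 65·b = +0.1
Eliminate b (×65 and ×100, subtract): 10675·a = 3.00 → a = ∂h/∂x = +0.0002810
Back-substitute: b = ∂h/∂y = +0.001452.
|∇h| = √(0.0002810² + 0.001452²) = 0.001479

0.00148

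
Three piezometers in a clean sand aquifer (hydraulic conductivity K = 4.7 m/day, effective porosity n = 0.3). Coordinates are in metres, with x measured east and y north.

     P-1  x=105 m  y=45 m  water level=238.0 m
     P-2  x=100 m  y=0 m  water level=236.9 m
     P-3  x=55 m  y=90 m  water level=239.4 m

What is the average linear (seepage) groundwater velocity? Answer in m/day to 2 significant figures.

0.40 m/day

With h = a·x + b·y + c and P-1 as origin, the differences give:
  (-5)·a + (-45)·b = -1.1
  (-50)·a + 45·b = +1.4
Eliminate b (×45 and ×(-45), subtract): -2475·a = 13.50 → a = ∂h/∂x = -0.005455
Back-substitute: b = ∂h/∂y = +0.02505.
|∇h| = √(-0.005455² + 0.02505²) = 0.02564
Seepage velocity v = K·i/n = 4.7 × 0.02564 / 0.3 = 0.4017 m/day.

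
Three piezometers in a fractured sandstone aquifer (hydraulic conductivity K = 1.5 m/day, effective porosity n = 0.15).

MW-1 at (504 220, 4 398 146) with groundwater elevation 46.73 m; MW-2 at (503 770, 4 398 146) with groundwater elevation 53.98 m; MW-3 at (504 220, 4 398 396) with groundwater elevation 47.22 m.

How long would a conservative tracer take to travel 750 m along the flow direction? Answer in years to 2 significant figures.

13 years

∂h/∂x = (53.98 − 46.73) / (503770 − 504220) = -0.01611
∂h/∂y = (47.22 − 46.73) / (4398396 − 4398146) = +0.001960
|∇h| = √(-0.01611² + 0.001960²) = 0.01623
Seepage velocity v = K·i/n = 1.5 × 0.01623 / 0.15 = 0.1623 m/day.
t = 750 / 0.1623 = 4621 days = 12.7 years.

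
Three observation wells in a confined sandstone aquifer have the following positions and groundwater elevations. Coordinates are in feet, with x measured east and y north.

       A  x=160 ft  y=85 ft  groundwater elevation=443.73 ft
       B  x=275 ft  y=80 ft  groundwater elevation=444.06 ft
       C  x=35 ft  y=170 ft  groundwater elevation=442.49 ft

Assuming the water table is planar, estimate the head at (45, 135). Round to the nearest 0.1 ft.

442.9 ft

Taking A as reference: B−A = (115, -5, +0.33); C−A = (-125, 85, -1.24).
Solve a·Δx + b·Δy = Δh: det = 115·85 − (-125)·(-5) = 9150.
∂h/∂x = [(+0.33)·85 − (-1.24)·(-5)] / 9150 = +0.002388
∂h/∂y = [115·(-1.24) − (-125)·(+0.33)] / 9150 = -0.01108
h(45, 135) = 443.73 + (+0.002388)·(-115) + (-0.01108)·(50) = 443.73 -0.275 -0.554 = 442.902 ft.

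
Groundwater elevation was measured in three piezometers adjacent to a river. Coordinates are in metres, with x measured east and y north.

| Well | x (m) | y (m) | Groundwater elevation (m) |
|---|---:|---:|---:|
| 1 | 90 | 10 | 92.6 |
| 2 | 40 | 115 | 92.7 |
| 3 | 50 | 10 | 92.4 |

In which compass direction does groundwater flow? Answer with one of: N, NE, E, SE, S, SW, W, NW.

SW

Three-point gradient (reference 1): Δ to 2 = (-50, 105, +0.1), Δ to 3 = (-40, 0, -0.2).
∂h/∂x = +0.005000, ∂h/∂y = +0.003333 (det = 4200).
Flow = −∇h = (-0.005000 east, -0.003333 north), which points southwest.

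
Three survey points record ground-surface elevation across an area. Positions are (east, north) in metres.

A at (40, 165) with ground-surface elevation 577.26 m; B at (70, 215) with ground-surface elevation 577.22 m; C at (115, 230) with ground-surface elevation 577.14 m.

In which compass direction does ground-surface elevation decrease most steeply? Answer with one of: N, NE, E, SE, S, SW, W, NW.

E

With z = a·x + b·y + c and A as origin, the differences give:
  30·a + 50·b = -0.04
  75·a + 65·b = -0.12
Eliminate b (×65 and ×50, subtract): -1800·a = 3.400 → a = ∂z/∂x = -0.001889
Back-substitute: b = ∂z/∂y = +0.0003333.
Steepest decrease is along −∇f = (+0.001889 E, -0.0003333 N) → east.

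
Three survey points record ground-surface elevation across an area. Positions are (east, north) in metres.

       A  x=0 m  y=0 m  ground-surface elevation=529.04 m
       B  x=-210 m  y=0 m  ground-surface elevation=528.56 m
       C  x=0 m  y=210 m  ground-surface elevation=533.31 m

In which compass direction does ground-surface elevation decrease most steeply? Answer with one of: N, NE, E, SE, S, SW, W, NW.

∂z/∂x = (528.56 − 529.04) / (-210 − 0) = +0.002286
∂z/∂y = (533.31 − 529.04) / (210 − 0) = +0.02033
Steepest decrease is along −∇f = (-0.002286 E, -0.02033 N) → south.

S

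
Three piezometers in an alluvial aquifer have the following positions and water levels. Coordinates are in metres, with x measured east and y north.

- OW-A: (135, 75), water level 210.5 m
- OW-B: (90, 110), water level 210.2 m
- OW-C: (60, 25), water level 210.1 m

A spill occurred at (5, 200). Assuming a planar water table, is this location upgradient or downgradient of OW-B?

Taking OW-A as reference: OW-B−OW-A = (-45, 35, -0.3); OW-C−OW-A = (-75, -50, -0.4).
Solve a·Δx + b·Δy = Δh: det = (-45)·(-50) − (-75)·35 = 4875.
∂h/∂x = [(-0.3)·(-50) − (-0.4)·35] / 4875 = +0.005949
∂h/∂y = [(-45)·(-0.4) − (-75)·(-0.3)] / 4875 = -0.0009231
Head at (5, 200) = 210.5 + (+0.005949)·(-130) + (-0.0009231)·(125) = 209.61 m.
That is lower than the 210.2 m at OW-B, so the point is downgradient.

downgradient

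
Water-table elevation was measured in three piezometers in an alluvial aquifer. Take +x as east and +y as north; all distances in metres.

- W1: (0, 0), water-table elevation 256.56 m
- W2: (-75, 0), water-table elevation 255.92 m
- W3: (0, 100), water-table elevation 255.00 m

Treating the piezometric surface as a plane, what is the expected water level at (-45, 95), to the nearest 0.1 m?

254.7 m

∂h/∂x = (255.92 − 256.56) / (-75 − 0) = +0.008533
∂h/∂y = (255.00 − 256.56) / (100 − 0) = -0.01560
h(-45, 95) = 256.56 + (+0.008533)·(-45) + (-0.01560)·(95) = 256.56 -0.384 -1.482 = 254.694 m.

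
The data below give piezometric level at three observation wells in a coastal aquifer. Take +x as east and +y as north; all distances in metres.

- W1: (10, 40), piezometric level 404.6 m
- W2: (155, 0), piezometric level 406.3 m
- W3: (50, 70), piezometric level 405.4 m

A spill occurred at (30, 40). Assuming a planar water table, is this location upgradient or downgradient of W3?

downgradient

Taking W1 as reference: W2−W1 = (145, -40, +1.7); W3−W1 = (40, 30, +0.8).
Solve a·Δx + b·Δy = Δh: det = 145·30 − 40·(-40) = 5950.
∂h/∂x = [(+1.7)·30 − (+0.8)·(-40)] / 5950 = +0.01395
∂h/∂y = [145·(+0.8) − 40·(+1.7)] / 5950 = +0.008067
Head at (30, 40) = 404.6 + (+0.01395)·(20) + (+0.008067)·(0) = 404.88 m.
That is lower than the 405.4 m at W3, so the point is downgradient.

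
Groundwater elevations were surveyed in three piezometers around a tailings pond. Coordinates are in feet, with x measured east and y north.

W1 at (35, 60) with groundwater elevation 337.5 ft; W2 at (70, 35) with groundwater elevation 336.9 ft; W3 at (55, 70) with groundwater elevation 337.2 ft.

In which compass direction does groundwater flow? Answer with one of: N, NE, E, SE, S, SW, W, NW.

E

Three-point gradient (reference W1): Δ to W2 = (35, -25, -0.6), Δ to W3 = (20, 10, -0.3).
∂h/∂x = -0.01588, ∂h/∂y = +0.001765 (det = 850).
Flow = −∇h = (+0.01588 east, -0.001765 north), which points east.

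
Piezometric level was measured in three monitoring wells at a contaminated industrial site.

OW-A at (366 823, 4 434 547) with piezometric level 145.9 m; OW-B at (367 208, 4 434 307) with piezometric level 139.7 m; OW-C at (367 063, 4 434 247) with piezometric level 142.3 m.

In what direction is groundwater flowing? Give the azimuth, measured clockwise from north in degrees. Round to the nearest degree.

084°

Differences from OW-A: to OW-B (Δx, Δy, Δh) = (385, -240, -6.2); to OW-C = (240, -300, -3.6).
Solve a·Δx + b·Δy = Δh: det = 385·(-300) − 240·(-240) = -57900.
∂h/∂x = [(-6.2)·(-300) − (-3.6)·(-240)] / -57900 = -0.01720
∂h/∂y = [385·(-3.6) − 240·(-6.2)] / -57900 = -0.001762
Flow direction (−∇h) has components (+0.01720 E, +0.001762 N).
Azimuth = atan2(E, N) = atan2(+0.01720, +0.001762) = 84.2° ≈ 084°.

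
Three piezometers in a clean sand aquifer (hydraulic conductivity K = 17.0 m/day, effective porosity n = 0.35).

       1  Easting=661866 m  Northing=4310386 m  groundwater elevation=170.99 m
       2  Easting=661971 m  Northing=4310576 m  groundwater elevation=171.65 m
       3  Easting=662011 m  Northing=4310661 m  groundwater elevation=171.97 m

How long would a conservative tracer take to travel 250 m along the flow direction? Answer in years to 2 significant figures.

2.2 years

With h = a·x + b·y + c and 1 as origin, the differences give:
  105·a + 190·b = +0.66
  145·a + 275·b = +0.98
Eliminate b (×275 and ×190, subtract): 1325·a = -4.700 → a = ∂h/∂x = -0.003547
Back-substitute: b = ∂h/∂y = +0.005434.
|∇h| = √(-0.003547² + 0.005434²) = 0.006489
Seepage velocity v = K·i/n = 17.0 × 0.006489 / 0.35 = 0.3152 m/day.
t = 250 / 0.3152 = 793.1 days = 2.17 years.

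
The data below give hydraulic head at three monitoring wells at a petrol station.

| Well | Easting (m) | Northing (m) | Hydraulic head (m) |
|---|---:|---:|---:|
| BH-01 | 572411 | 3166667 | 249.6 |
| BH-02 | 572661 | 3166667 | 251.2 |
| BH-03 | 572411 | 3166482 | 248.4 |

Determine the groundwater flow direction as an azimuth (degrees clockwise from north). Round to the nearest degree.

225°

∂h/∂x = (251.2 − 249.6) / (572661 − 572411) = +0.006400
∂h/∂y = (248.4 − 249.6) / (3166482 − 3166667) = +0.006486
Flow direction (−∇h) has components (-0.006400 E, -0.006486 N).
Azimuth = atan2(E, N) = atan2(-0.006400, -0.006486) = 224.6° ≈ 225°.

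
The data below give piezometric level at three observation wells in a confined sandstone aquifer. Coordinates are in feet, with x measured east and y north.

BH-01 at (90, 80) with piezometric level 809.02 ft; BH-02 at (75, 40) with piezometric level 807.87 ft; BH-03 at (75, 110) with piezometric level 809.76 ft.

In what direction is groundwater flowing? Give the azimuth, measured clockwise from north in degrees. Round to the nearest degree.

190°

Taking BH-01 as reference: BH-02−BH-01 = (-15, -40, -1.15); BH-03−BH-01 = (-15, 30, +0.74).
Solve a·Δx + b·Δy = Δh: det = (-15)·30 − (-15)·(-40) = -1050.
∂h/∂x = [(-1.15)·30 − (+0.74)·(-40)] / -1050 = +0.004667
∂h/∂y = [(-15)·(+0.74) − (-15)·(-1.15)] / -1050 = +0.02700
Flow direction (−∇h) has components (-0.004667 E, -0.02700 N).
Azimuth = atan2(E, N) = atan2(-0.004667, -0.02700) = 189.8° ≈ 190°.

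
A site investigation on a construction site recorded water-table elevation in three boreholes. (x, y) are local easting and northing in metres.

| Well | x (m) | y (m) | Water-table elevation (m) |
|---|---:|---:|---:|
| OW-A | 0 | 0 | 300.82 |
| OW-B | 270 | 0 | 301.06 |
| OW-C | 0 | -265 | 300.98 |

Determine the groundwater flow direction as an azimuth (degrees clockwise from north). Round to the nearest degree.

304°

∂h/∂x = (301.06 − 300.82) / (270 − 0) = +0.0008889
∂h/∂y = (300.98 − 300.82) / (-265 − 0) = -0.0006038
Flow direction (−∇h) has components (-0.0008889 E, +0.0006038 N).
Azimuth = atan2(E, N) = atan2(-0.0008889, +0.0006038) = 304.2° ≈ 304°.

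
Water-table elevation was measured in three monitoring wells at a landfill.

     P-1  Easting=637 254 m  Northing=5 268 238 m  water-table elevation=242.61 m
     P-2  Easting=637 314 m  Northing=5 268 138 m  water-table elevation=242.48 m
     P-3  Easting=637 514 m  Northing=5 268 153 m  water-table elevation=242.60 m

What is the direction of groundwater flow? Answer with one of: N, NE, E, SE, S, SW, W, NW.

S

Differences from P-1: to P-2 (Δx, Δy, Δh) = (60, -100, -0.13); to P-3 = (260, -85, -0.01).
Determinant of the coordinate differences = 60·(-85) − 260·(-100) = 20900.
∂h/∂x = [(-0.13)·(-85) − (-0.01)·(-100)] / 20900 = +0.0004809
∂h/∂y = [60·(-0.01) − 260·(-0.13)] / 20900 = +0.001589
Flow = −∇h = (-0.0004809 east, -0.001589 north), which points south.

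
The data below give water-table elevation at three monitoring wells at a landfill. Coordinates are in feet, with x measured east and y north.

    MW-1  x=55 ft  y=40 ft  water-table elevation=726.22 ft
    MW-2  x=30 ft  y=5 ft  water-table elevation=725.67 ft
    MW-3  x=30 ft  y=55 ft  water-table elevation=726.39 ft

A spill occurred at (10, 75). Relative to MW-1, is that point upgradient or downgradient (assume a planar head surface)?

Taking MW-1 as reference: MW-2−MW-1 = (-25, -35, -0.55); MW-3−MW-1 = (-25, 15, +0.17).
Solve a·Δx + b·Δy = Δh: det = (-25)·15 − (-25)·(-35) = -1250.
∂h/∂x = [(-0.55)·15 − (+0.17)·(-35)] / -1250 = +0.001840
∂h/∂y = [(-25)·(+0.17) − (-25)·(-0.55)] / -1250 = +0.01440
Head at (10, 75) = 726.22 + (+0.001840)·(-45) + (+0.01440)·(35) = 726.64 ft.
That is higher than the 726.22 ft at MW-1, so the point is upgradient.

upgradient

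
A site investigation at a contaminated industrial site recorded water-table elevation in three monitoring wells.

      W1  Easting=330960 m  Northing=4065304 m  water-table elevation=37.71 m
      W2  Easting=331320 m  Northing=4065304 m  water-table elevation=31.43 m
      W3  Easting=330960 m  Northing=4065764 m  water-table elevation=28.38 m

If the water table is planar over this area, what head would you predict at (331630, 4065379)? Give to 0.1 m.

∂h/∂x = (31.43 − 37.71) / (331320 − 330960) = -0.01744
∂h/∂y = (28.38 − 37.71) / (4065764 − 4065304) = -0.02028
h(331630, 4065379) = 37.71 + (-0.01744)·(670) + (-0.02028)·(75) = 37.71 -11.688 -1.521 = 24.501 m.

24.5 m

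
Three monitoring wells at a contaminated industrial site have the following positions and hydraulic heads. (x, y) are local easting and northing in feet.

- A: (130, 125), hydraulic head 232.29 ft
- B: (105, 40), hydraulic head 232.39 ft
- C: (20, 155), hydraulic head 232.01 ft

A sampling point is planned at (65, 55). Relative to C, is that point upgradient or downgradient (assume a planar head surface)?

upgradient

Three-point gradient (reference A): Δ to B = (-25, -85, +0.10), Δ to C = (-110, 30, -0.28).
∂h/∂x = +0.002059, ∂h/∂y = -0.001782 (det = -10100).
Head at (65, 55) = 232.29 + (+0.002059)·(-65) + (-0.001782)·(-70) = 232.28 ft.
That is higher than the 232.01 ft at C, so the point is upgradient.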